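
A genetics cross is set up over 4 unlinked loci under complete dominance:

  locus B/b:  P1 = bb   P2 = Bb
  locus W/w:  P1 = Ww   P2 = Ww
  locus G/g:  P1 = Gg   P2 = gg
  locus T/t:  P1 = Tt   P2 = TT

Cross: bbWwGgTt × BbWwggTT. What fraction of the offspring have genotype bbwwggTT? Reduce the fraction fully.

bbWwGgTt gametes: bWGT×2, bWGt×2, bWgT×2, bWgt×2, bwGT×2, bwGt×2, bwgT×2, bwgt×2
BbWwggTT gametes: BWgT×4, BwgT×4, bWgT×4, bwgT×4
bbWwGgTt×BbWwggTT grid (16·16=256): BbWWGgTT=8 BbWWGgTt=8 BbWWggTT=8 BbWWggTt=8 BbWwGgTT=16 BbWwGgTt=16 BbWwggTT=16 BbWwggTt=16 BbwwGgTT=8 BbwwGgTt=8 BbwwggTT=8 BbwwggTt=8 bbWWGgTT=8 bbWWGgTt=8 bbWWggTT=8 bbWWggTt=8 bbWwGgTT=16 bbWwGgTt=16 bbWwggTT=16 bbWwggTt=16 bbwwGgTT=8 bbwwGgTt=8 bbwwggTT=8 bbwwggTt=8
bbwwggTT hits 8/256; gcd=8; 8÷8/256÷8 = 1/32

P(bbwwggTT) = 1/32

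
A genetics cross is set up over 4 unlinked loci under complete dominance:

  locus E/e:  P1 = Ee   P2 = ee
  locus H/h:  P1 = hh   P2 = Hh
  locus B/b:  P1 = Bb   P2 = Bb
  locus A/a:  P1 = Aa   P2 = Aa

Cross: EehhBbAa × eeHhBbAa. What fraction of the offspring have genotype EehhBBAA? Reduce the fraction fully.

EehhBbAa gametes: EhBA×2, EhBa×2, EhbA×2, Ehba×2, ehBA×2, ehBa×2, ehbA×2, ehba×2
eeHhBbAa gametes: eHBA×2, eHBa×2, eHbA×2, eHba×2, ehBA×2, ehBa×2, ehbA×2, ehba×2
EehhBbAa×eeHhBbAa grid (16·16=256): EeHhBBAA=4 EeHhBBAa=8 EeHhBBaa=4 EeHhBbAA=8 EeHhBbAa=16 EeHhBbaa=8 EeHhbbAA=4 EeHhbbAa=8 EeHhbbaa=4 EehhBBAA=4 EehhBBAa=8 EehhBBaa=4 EehhBbAA=8 EehhBbAa=16 EehhBbaa=8 EehhbbAA=4 EehhbbAa=8 Eehhbbaa=4 eeHhBBAA=4 eeHhBBAa=8 eeHhBBaa=4 eeHhBbAA=8 eeHhBbAa=16 eeHhBbaa=8 eeHhbbAA=4 eeHhbbAa=8 eeHhbbaa=4 eehhBBAA=4 eehhBBAa=8 eehhBBaa=4 eehhBbAA=8 eehhBbAa=16 eehhBbaa=8 eehhbbAA=4 eehhbbAa=8 eehhbbaa=4
EehhBBAA hits 4/256; gcd=4; 4÷4/256÷4 = 1/64

P(EehhBBAA) = 1/64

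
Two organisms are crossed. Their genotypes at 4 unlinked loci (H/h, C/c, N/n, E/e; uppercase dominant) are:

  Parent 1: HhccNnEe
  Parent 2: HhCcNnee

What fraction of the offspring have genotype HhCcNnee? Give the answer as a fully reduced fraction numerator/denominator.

HhccNnEe gametes: HcNE×2, HcNe×2, HcnE×2, Hcne×2, hcNE×2, hcNe×2, hcnE×2, hcne×2
HhCcNnee gametes: HCNe×2, HCne×2, HcNe×2, Hcne×2, hCNe×2, hCne×2, hcNe×2, hcne×2
HhccNnEe×HhCcNnee grid (16·16=256): HHCcNNEe=4 HHCcNNee=4 HHCcNnEe=8 HHCcNnee=8 HHCcnnEe=4 HHCcnnee=4 HHccNNEe=4 HHccNNee=4 HHccNnEe=8 HHccNnee=8 HHccnnEe=4 HHccnnee=4 HhCcNNEe=8 HhCcNNee=8 HhCcNnEe=16 HhCcNnee=16 HhCcnnEe=8 HhCcnnee=8 HhccNNEe=8 HhccNNee=8 HhccNnEe=16 HhccNnee=16 HhccnnEe=8 Hhccnnee=8 hhCcNNEe=4 hhCcNNee=4 hhCcNnEe=8 hhCcNnee=8 hhCcnnEe=4 hhCcnnee=4 hhccNNEe=4 hhccNNee=4 hhccNnEe=8 hhccNnee=8 hhccnnEe=4 hhccnnee=4
HhCcNnee hits 16/256; gcd=16; 16÷16/256÷16 = 1/16

P(HhCcNnee) = 1/16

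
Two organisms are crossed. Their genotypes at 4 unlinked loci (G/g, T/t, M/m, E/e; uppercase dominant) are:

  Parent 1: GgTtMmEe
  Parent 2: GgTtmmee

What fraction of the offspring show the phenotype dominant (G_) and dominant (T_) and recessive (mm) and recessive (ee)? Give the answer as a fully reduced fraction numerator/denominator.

P(G_ T_ mm ee) = 9/64

GgTtMmEe gametes: GTME×1, GTMe×1, GTmE×1, GTme×1, GtME×1, GtMe×1, GtmE×1, Gtme×1, gTME×1, gTMe×1, gTmE×1, gTme×1, gtME×1, gtMe×1, gtmE×1, gtme×1
GgTtmmee gametes: GTme×4, Gtme×4, gTme×4, gtme×4
GgTtMmEe×GgTtmmee grid (16·16=256): GGTTMmEe=4 GGTTMmee=4 GGTTmmEe=4 GGTTmmee=4 GGTtMmEe=8 GGTtMmee=8 GGTtmmEe=8 GGTtmmee=8 GGttMmEe=4 GGttMmee=4 GGttmmEe=4 GGttmmee=4 GgTTMmEe=8 GgTTMmee=8 GgTTmmEe=8 GgTTmmee=8 GgTtMmEe=16 GgTtMmee=16 GgTtmmEe=16 GgTtmmee=16 GgttMmEe=8 GgttMmee=8 GgttmmEe=8 Ggttmmee=8 ggTTMmEe=4 ggTTMmee=4 ggTTmmEe=4 ggTTmmee=4 ggTtMmEe=8 ggTtMmee=8 ggTtmmEe=8 ggTtmmee=8 ggttMmEe=4 ggttMmee=4 ggttmmEe=4 ggttmmee=4
G_ T_ mm ee hits 36/256; gcd=4; 36÷4/256÷4 = 9/64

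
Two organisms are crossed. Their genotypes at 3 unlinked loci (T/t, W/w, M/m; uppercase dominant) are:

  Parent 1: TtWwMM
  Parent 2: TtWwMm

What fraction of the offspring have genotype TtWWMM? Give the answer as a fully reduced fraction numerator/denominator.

TtWwMM gametes: TWM×2, TwM×2, tWM×2, twM×2
TtWwMm gametes: TWM×1, TWm×1, TwM×1, Twm×1, tWM×1, tWm×1, twM×1, twm×1
TtWwMM×TtWwMm grid (8·8=64): TTWWMM=2 TTWWMm=2 TTWwMM=4 TTWwMm=4 TTwwMM=2 TTwwMm=2 TtWWMM=4 TtWWMm=4 TtWwMM=8 TtWwMm=8 TtwwMM=4 TtwwMm=4 ttWWMM=2 ttWWMm=2 ttWwMM=4 ttWwMm=4 ttwwMM=2 ttwwMm=2
TtWWMM hits 4/64; gcd=4; 4÷4/64÷4 = 1/16

P(TtWWMM) = 1/16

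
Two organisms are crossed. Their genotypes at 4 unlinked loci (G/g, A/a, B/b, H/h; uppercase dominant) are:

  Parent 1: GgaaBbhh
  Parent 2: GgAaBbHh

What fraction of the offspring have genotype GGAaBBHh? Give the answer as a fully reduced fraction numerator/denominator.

GgaaBbhh gametes: GaBh×4, Gabh×4, gaBh×4, gabh×4
GgAaBbHh gametes: GABH×1, GABh×1, GAbH×1, GAbh×1, GaBH×1, GaBh×1, GabH×1, Gabh×1, gABH×1, gABh×1, gAbH×1, gAbh×1, gaBH×1, gaBh×1, gabH×1, gabh×1
GgaaBbhh×GgAaBbHh grid (16·16=256): GGAaBBHh=4 GGAaBBhh=4 GGAaBbHh=8 GGAaBbhh=8 GGAabbHh=4 GGAabbhh=4 GGaaBBHh=4 GGaaBBhh=4 GGaaBbHh=8 GGaaBbhh=8 GGaabbHh=4 GGaabbhh=4 GgAaBBHh=8 GgAaBBhh=8 GgAaBbHh=16 GgAaBbhh=16 GgAabbHh=8 GgAabbhh=8 GgaaBBHh=8 GgaaBBhh=8 GgaaBbHh=16 GgaaBbhh=16 GgaabbHh=8 Ggaabbhh=8 ggAaBBHh=4 ggAaBBhh=4 ggAaBbHh=8 ggAaBbhh=8 ggAabbHh=4 ggAabbhh=4 ggaaBBHh=4 ggaaBBhh=4 ggaaBbHh=8 ggaaBbhh=8 ggaabbHh=4 ggaabbhh=4
GGAaBBHh hits 4/256; gcd=4; 4÷4/256÷4 = 1/64

P(GGAaBBHh) = 1/64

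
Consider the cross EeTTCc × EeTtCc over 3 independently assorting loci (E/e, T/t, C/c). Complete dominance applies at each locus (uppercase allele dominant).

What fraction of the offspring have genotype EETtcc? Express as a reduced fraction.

EeTTCc gametes: ETC×2, ETc×2, eTC×2, eTc×2
EeTtCc gametes: ETC×1, ETc×1, EtC×1, Etc×1, eTC×1, eTc×1, etC×1, etc×1
EeTTCc×EeTtCc grid (8·8=64): EETTCC=2 EETTCc=4 EETTcc=2 EETtCC=2 EETtCc=4 EETtcc=2 EeTTCC=4 EeTTCc=8 EeTTcc=4 EeTtCC=4 EeTtCc=8 EeTtcc=4 eeTTCC=2 eeTTCc=4 eeTTcc=2 eeTtCC=2 eeTtCc=4 eeTtcc=2
EETtcc hits 2/64; gcd=2; 2÷2/64÷2 = 1/32

P(EETtcc) = 1/32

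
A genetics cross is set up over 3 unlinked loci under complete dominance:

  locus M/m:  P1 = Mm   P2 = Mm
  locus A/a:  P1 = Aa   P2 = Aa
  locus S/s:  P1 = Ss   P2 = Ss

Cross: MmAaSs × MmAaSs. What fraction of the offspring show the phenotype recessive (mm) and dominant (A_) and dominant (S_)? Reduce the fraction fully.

MmAaSs gametes: MAS×1, MAs×1, MaS×1, Mas×1, mAS×1, mAs×1, maS×1, mas×1
MmAaSs gametes: MAS×1, MAs×1, MaS×1, Mas×1, mAS×1, mAs×1, maS×1, mas×1
MmAaSs×MmAaSs grid (8·8=64): MMAASS=1 MMAASs=2 MMAAss=1 MMAaSS=2 MMAaSs=4 MMAass=2 MMaaSS=1 MMaaSs=2 MMaass=1 MmAASS=2 MmAASs=4 MmAAss=2 MmAaSS=4 MmAaSs=8 MmAass=4 MmaaSS=2 MmaaSs=4 Mmaass=2 mmAASS=1 mmAASs=2 mmAAss=1 mmAaSS=2 mmAaSs=4 mmAass=2 mmaaSS=1 mmaaSs=2 mmaass=1
mm A_ S_ hits 9/64; gcd=1; 9÷1/64÷1 = 9/64

P(mm A_ S_) = 9/64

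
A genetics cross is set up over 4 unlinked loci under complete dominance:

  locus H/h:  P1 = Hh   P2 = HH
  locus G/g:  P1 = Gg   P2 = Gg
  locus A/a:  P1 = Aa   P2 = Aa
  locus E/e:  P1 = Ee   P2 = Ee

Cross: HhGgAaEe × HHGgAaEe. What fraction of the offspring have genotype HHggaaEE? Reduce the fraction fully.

HhGgAaEe gametes: HGAE×1, HGAe×1, HGaE×1, HGae×1, HgAE×1, HgAe×1, HgaE×1, Hgae×1, hGAE×1, hGAe×1, hGaE×1, hGae×1, hgAE×1, hgAe×1, hgaE×1, hgae×1
HHGgAaEe gametes: HGAE×2, HGAe×2, HGaE×2, HGae×2, HgAE×2, HgAe×2, HgaE×2, Hgae×2
HhGgAaEe×HHGgAaEe grid (16·16=256): HHGGAAEE=2 HHGGAAEe=4 HHGGAAee=2 HHGGAaEE=4 HHGGAaEe=8 HHGGAaee=4 HHGGaaEE=2 HHGGaaEe=4 HHGGaaee=2 HHGgAAEE=4 HHGgAAEe=8 HHGgAAee=4 HHGgAaEE=8 HHGgAaEe=16 HHGgAaee=8 HHGgaaEE=4 HHGgaaEe=8 HHGgaaee=4 HHggAAEE=2 HHggAAEe=4 HHggAAee=2 HHggAaEE=4 HHggAaEe=8 HHggAaee=4 HHggaaEE=2 HHggaaEe=4 HHggaaee=2 HhGGAAEE=2 HhGGAAEe=4 HhGGAAee=2 HhGGAaEE=4 HhGGAaEe=8 HhGGAaee=4 HhGGaaEE=2 HhGGaaEe=4 HhGGaaee=2 HhGgAAEE=4 HhGgAAEe=8 HhGgAAee=4 HhGgAaEE=8 HhGgAaEe=16 HhGgAaee=8 HhGgaaEE=4 HhGgaaEe=8 HhGgaaee=4 HhggAAEE=2 HhggAAEe=4 HhggAAee=2 HhggAaEE=4 HhggAaEe=8 HhggAaee=4 HhggaaEE=2 HhggaaEe=4 Hhggaaee=2
HHggaaEE hits 2/256; gcd=2; 2÷2/256÷2 = 1/128

P(HHggaaEE) = 1/128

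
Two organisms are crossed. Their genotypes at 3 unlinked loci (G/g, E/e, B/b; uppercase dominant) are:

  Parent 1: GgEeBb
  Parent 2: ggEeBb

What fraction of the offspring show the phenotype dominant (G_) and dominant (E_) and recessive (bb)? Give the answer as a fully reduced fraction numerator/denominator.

P(G_ E_ bb) = 3/32

GgEeBb gametes: GEB×1, GEb×1, GeB×1, Geb×1, gEB×1, gEb×1, geB×1, geb×1
ggEeBb gametes: gEB×2, gEb×2, geB×2, geb×2
GgEeBb×ggEeBb grid (8·8=64): GgEEBB=2 GgEEBb=4 GgEEbb=2 GgEeBB=4 GgEeBb=8 GgEebb=4 GgeeBB=2 GgeeBb=4 Ggeebb=2 ggEEBB=2 ggEEBb=4 ggEEbb=2 ggEeBB=4 ggEeBb=8 ggEebb=4 ggeeBB=2 ggeeBb=4 ggeebb=2
G_ E_ bb hits 6/64; gcd=2; 6÷2/64÷2 = 3/32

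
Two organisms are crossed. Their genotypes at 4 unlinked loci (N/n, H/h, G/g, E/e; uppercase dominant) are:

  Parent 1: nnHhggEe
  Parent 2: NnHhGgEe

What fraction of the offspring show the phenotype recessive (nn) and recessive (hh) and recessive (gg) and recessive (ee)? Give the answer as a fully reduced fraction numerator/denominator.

P(nn hh gg ee) = 1/64

nnHhggEe gametes: nHgE×4, nHge×4, nhgE×4, nhge×4
NnHhGgEe gametes: NHGE×1, NHGe×1, NHgE×1, NHge×1, NhGE×1, NhGe×1, NhgE×1, Nhge×1, nHGE×1, nHGe×1, nHgE×1, nHge×1, nhGE×1, nhGe×1, nhgE×1, nhge×1
nnHhggEe×NnHhGgEe grid (16·16=256): NnHHGgEE=4 NnHHGgEe=8 NnHHGgee=4 NnHHggEE=4 NnHHggEe=8 NnHHggee=4 NnHhGgEE=8 NnHhGgEe=16 NnHhGgee=8 NnHhggEE=8 NnHhggEe=16 NnHhggee=8 NnhhGgEE=4 NnhhGgEe=8 NnhhGgee=4 NnhhggEE=4 NnhhggEe=8 Nnhhggee=4 nnHHGgEE=4 nnHHGgEe=8 nnHHGgee=4 nnHHggEE=4 nnHHggEe=8 nnHHggee=4 nnHhGgEE=8 nnHhGgEe=16 nnHhGgee=8 nnHhggEE=8 nnHhggEe=16 nnHhggee=8 nnhhGgEE=4 nnhhGgEe=8 nnhhGgee=4 nnhhggEE=4 nnhhggEe=8 nnhhggee=4
nn hh gg ee hits 4/256; gcd=4; 4÷4/256÷4 = 1/64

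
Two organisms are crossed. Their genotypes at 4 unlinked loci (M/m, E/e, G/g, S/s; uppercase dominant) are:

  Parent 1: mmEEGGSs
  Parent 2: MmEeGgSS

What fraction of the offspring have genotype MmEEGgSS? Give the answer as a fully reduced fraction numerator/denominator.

P(MmEEGgSS) = 1/16

mmEEGGSs gametes: mEGS×8, mEGs×8
MmEeGgSS gametes: MEGS×2, MEgS×2, MeGS×2, MegS×2, mEGS×2, mEgS×2, meGS×2, megS×2
mmEEGGSs×MmEeGgSS grid (16·16=256): MmEEGGSS=16 MmEEGGSs=16 MmEEGgSS=16 MmEEGgSs=16 MmEeGGSS=16 MmEeGGSs=16 MmEeGgSS=16 MmEeGgSs=16 mmEEGGSS=16 mmEEGGSs=16 mmEEGgSS=16 mmEEGgSs=16 mmEeGGSS=16 mmEeGGSs=16 mmEeGgSS=16 mmEeGgSs=16
MmEEGgSS hits 16/256; gcd=16; 16÷16/256÷16 = 1/16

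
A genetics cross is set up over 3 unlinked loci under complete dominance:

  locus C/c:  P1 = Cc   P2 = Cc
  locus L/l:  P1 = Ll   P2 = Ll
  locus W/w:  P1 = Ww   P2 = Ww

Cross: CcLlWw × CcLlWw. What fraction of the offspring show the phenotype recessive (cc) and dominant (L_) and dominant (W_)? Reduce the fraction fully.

CcLlWw gametes: CLW×1, CLw×1, ClW×1, Clw×1, cLW×1, cLw×1, clW×1, clw×1
CcLlWw gametes: CLW×1, CLw×1, ClW×1, Clw×1, cLW×1, cLw×1, clW×1, clw×1
CcLlWw×CcLlWw grid (8·8=64): CCLLWW=1 CCLLWw=2 CCLLww=1 CCLlWW=2 CCLlWw=4 CCLlww=2 CCllWW=1 CCllWw=2 CCllww=1 CcLLWW=2 CcLLWw=4 CcLLww=2 CcLlWW=4 CcLlWw=8 CcLlww=4 CcllWW=2 CcllWw=4 Ccllww=2 ccLLWW=1 ccLLWw=2 ccLLww=1 ccLlWW=2 ccLlWw=4 ccLlww=2 ccllWW=1 ccllWw=2 ccllww=1
cc L_ W_ hits 9/64; gcd=1; 9÷1/64÷1 = 9/64

P(cc L_ W_) = 9/64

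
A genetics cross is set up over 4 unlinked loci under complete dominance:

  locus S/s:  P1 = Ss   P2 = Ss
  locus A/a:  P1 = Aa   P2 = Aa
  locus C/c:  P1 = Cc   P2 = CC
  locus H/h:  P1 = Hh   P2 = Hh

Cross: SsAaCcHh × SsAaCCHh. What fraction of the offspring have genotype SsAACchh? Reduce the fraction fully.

SsAaCcHh gametes: SACH×1, SACh×1, SAcH×1, SAch×1, SaCH×1, SaCh×1, SacH×1, Sach×1, sACH×1, sACh×1, sAcH×1, sAch×1, saCH×1, saCh×1, sacH×1, sach×1
SsAaCCHh gametes: SACH×2, SACh×2, SaCH×2, SaCh×2, sACH×2, sACh×2, saCH×2, saCh×2
SsAaCcHh×SsAaCCHh grid (16·16=256): SSAACCHH=2 SSAACCHh=4 SSAACChh=2 SSAACcHH=2 SSAACcHh=4 SSAACchh=2 SSAaCCHH=4 SSAaCCHh=8 SSAaCChh=4 SSAaCcHH=4 SSAaCcHh=8 SSAaCchh=4 SSaaCCHH=2 SSaaCCHh=4 SSaaCChh=2 SSaaCcHH=2 SSaaCcHh=4 SSaaCchh=2 SsAACCHH=4 SsAACCHh=8 SsAACChh=4 SsAACcHH=4 SsAACcHh=8 SsAACchh=4 SsAaCCHH=8 SsAaCCHh=16 SsAaCChh=8 SsAaCcHH=8 SsAaCcHh=16 SsAaCchh=8 SsaaCCHH=4 SsaaCCHh=8 SsaaCChh=4 SsaaCcHH=4 SsaaCcHh=8 SsaaCchh=4 ssAACCHH=2 ssAACCHh=4 ssAACChh=2 ssAACcHH=2 ssAACcHh=4 ssAACchh=2 ssAaCCHH=4 ssAaCCHh=8 ssAaCChh=4 ssAaCcHH=4 ssAaCcHh=8 ssAaCchh=4 ssaaCCHH=2 ssaaCCHh=4 ssaaCChh=2 ssaaCcHH=2 ssaaCcHh=4 ssaaCchh=2
SsAACchh hits 4/256; gcd=4; 4÷4/256÷4 = 1/64

P(SsAACchh) = 1/64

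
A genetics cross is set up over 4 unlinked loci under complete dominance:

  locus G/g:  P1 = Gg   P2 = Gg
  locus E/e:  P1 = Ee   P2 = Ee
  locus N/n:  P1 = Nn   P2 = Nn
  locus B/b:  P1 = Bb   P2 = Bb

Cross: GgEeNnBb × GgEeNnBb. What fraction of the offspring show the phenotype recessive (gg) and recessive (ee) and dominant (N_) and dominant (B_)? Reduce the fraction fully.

GgEeNnBb gametes: GENB×1, GENb×1, GEnB×1, GEnb×1, GeNB×1, GeNb×1, GenB×1, Genb×1, gENB×1, gENb×1, gEnB×1, gEnb×1, geNB×1, geNb×1, genB×1, genb×1
GgEeNnBb gametes: GENB×1, GENb×1, GEnB×1, GEnb×1, GeNB×1, GeNb×1, GenB×1, Genb×1, gENB×1, gENb×1, gEnB×1, gEnb×1, geNB×1, geNb×1, genB×1, genb×1
GgEeNnBb×GgEeNnBb grid (16·16=256): GGEENNBB=1 GGEENNBb=2 GGEENNbb=1 GGEENnBB=2 GGEENnBb=4 GGEENnbb=2 GGEEnnBB=1 GGEEnnBb=2 GGEEnnbb=1 GGEeNNBB=2 GGEeNNBb=4 GGEeNNbb=2 GGEeNnBB=4 GGEeNnBb=8 GGEeNnbb=4 GGEennBB=2 GGEennBb=4 GGEennbb=2 GGeeNNBB=1 GGeeNNBb=2 GGeeNNbb=1 GGeeNnBB=2 GGeeNnBb=4 GGeeNnbb=2 GGeennBB=1 GGeennBb=2 GGeennbb=1 GgEENNBB=2 GgEENNBb=4 GgEENNbb=2 GgEENnBB=4 GgEENnBb=8 GgEENnbb=4 GgEEnnBB=2 GgEEnnBb=4 GgEEnnbb=2 GgEeNNBB=4 GgEeNNBb=8 GgEeNNbb=4 GgEeNnBB=8 GgEeNnBb=16 GgEeNnbb=8 GgEennBB=4 GgEennBb=8 GgEennbb=4 GgeeNNBB=2 GgeeNNBb=4 GgeeNNbb=2 GgeeNnBB=4 GgeeNnBb=8 GgeeNnbb=4 GgeennBB=2 GgeennBb=4 Ggeennbb=2 ggEENNBB=1 ggEENNBb=2 ggEENNbb=1 ggEENnBB=2 ggEENnBb=4 ggEENnbb=2 ggEEnnBB=1 ggEEnnBb=2 ggEEnnbb=1 ggEeNNBB=2 ggEeNNBb=4 ggEeNNbb=2 ggEeNnBB=4 ggEeNnBb=8 ggEeNnbb=4 ggEennBB=2 ggEennBb=4 ggEennbb=2 ggeeNNBB=1 ggeeNNBb=2 ggeeNNbb=1 ggeeNnBB=2 ggeeNnBb=4 ggeeNnbb=2 ggeennBB=1 ggeennBb=2 ggeennbb=1
gg ee N_ B_ hits 9/256; gcd=1; 9÷1/256÷1 = 9/256

P(gg ee N_ B_) = 9/256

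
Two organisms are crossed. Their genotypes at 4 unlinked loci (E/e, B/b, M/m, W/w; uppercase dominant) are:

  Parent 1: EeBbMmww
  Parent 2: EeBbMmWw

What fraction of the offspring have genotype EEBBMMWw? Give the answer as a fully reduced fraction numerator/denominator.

P(EEBBMMWw) = 1/128

EeBbMmww gametes: EBMw×2, EBmw×2, EbMw×2, Ebmw×2, eBMw×2, eBmw×2, ebMw×2, ebmw×2
EeBbMmWw gametes: EBMW×1, EBMw×1, EBmW×1, EBmw×1, EbMW×1, EbMw×1, EbmW×1, Ebmw×1, eBMW×1, eBMw×1, eBmW×1, eBmw×1, ebMW×1, ebMw×1, ebmW×1, ebmw×1
EeBbMmww×EeBbMmWw grid (16·16=256): EEBBMMWw=2 EEBBMMww=2 EEBBMmWw=4 EEBBMmww=4 EEBBmmWw=2 EEBBmmww=2 EEBbMMWw=4 EEBbMMww=4 EEBbMmWw=8 EEBbMmww=8 EEBbmmWw=4 EEBbmmww=4 EEbbMMWw=2 EEbbMMww=2 EEbbMmWw=4 EEbbMmww=4 EEbbmmWw=2 EEbbmmww=2 EeBBMMWw=4 EeBBMMww=4 EeBBMmWw=8 EeBBMmww=8 EeBBmmWw=4 EeBBmmww=4 EeBbMMWw=8 EeBbMMww=8 EeBbMmWw=16 EeBbMmww=16 EeBbmmWw=8 EeBbmmww=8 EebbMMWw=4 EebbMMww=4 EebbMmWw=8 EebbMmww=8 EebbmmWw=4 Eebbmmww=4 eeBBMMWw=2 eeBBMMww=2 eeBBMmWw=4 eeBBMmww=4 eeBBmmWw=2 eeBBmmww=2 eeBbMMWw=4 eeBbMMww=4 eeBbMmWw=8 eeBbMmww=8 eeBbmmWw=4 eeBbmmww=4 eebbMMWw=2 eebbMMww=2 eebbMmWw=4 eebbMmww=4 eebbmmWw=2 eebbmmww=2
EEBBMMWw hits 2/256; gcd=2; 2÷2/256÷2 = 1/128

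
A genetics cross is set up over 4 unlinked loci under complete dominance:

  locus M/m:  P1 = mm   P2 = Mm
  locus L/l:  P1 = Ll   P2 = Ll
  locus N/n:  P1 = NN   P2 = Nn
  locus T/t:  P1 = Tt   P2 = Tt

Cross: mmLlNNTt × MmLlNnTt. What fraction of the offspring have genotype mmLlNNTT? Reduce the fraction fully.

mmLlNNTt gametes: mLNT×4, mLNt×4, mlNT×4, mlNt×4
MmLlNnTt gametes: MLNT×1, MLNt×1, MLnT×1, MLnt×1, MlNT×1, MlNt×1, MlnT×1, Mlnt×1, mLNT×1, mLNt×1, mLnT×1, mLnt×1, mlNT×1, mlNt×1, mlnT×1, mlnt×1
mmLlNNTt×MmLlNnTt grid (16·16=256): MmLLNNTT=4 MmLLNNTt=8 MmLLNNtt=4 MmLLNnTT=4 MmLLNnTt=8 MmLLNntt=4 MmLlNNTT=8 MmLlNNTt=16 MmLlNNtt=8 MmLlNnTT=8 MmLlNnTt=16 MmLlNntt=8 MmllNNTT=4 MmllNNTt=8 MmllNNtt=4 MmllNnTT=4 MmllNnTt=8 MmllNntt=4 mmLLNNTT=4 mmLLNNTt=8 mmLLNNtt=4 mmLLNnTT=4 mmLLNnTt=8 mmLLNntt=4 mmLlNNTT=8 mmLlNNTt=16 mmLlNNtt=8 mmLlNnTT=8 mmLlNnTt=16 mmLlNntt=8 mmllNNTT=4 mmllNNTt=8 mmllNNtt=4 mmllNnTT=4 mmllNnTt=8 mmllNntt=4
mmLlNNTT hits 8/256; gcd=8; 8÷8/256÷8 = 1/32

P(mmLlNNTT) = 1/32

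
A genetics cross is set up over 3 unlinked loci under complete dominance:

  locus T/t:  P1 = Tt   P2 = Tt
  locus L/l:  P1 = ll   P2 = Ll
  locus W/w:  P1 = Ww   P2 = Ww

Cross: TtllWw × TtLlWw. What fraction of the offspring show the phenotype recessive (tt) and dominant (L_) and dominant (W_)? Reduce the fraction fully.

P(tt L_ W_) = 3/32

TtllWw gametes: TlW×2, Tlw×2, tlW×2, tlw×2
TtLlWw gametes: TLW×1, TLw×1, TlW×1, Tlw×1, tLW×1, tLw×1, tlW×1, tlw×1
TtllWw×TtLlWw grid (8·8=64): TTLlWW=2 TTLlWw=4 TTLlww=2 TTllWW=2 TTllWw=4 TTllww=2 TtLlWW=4 TtLlWw=8 TtLlww=4 TtllWW=4 TtllWw=8 Ttllww=4 ttLlWW=2 ttLlWw=4 ttLlww=2 ttllWW=2 ttllWw=4 ttllww=2
tt L_ W_ hits 6/64; gcd=2; 6÷2/64÷2 = 3/32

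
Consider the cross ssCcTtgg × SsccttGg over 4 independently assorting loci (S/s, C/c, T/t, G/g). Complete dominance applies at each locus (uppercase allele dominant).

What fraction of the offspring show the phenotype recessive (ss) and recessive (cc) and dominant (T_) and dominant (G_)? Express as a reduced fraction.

ssCcTtgg gametes: sCTg×4, sCtg×4, scTg×4, sctg×4
SsccttGg gametes: SctG×4, Sctg×4, sctG×4, sctg×4
ssCcTtgg×SsccttGg grid (16·16=256): SsCcTtGg=16 SsCcTtgg=16 SsCcttGg=16 SsCcttgg=16 SsccTtGg=16 SsccTtgg=16 SsccttGg=16 Ssccttgg=16 ssCcTtGg=16 ssCcTtgg=16 ssCcttGg=16 ssCcttgg=16 ssccTtGg=16 ssccTtgg=16 ssccttGg=16 ssccttgg=16
ss cc T_ G_ hits 16/256; gcd=16; 16÷16/256÷16 = 1/16

P(ss cc T_ G_) = 1/16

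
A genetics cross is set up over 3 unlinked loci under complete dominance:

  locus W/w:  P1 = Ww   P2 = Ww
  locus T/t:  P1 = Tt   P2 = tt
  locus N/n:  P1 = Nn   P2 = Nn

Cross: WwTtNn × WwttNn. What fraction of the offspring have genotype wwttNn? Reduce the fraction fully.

P(wwttNn) = 1/16

WwTtNn gametes: WTN×1, WTn×1, WtN×1, Wtn×1, wTN×1, wTn×1, wtN×1, wtn×1
WwttNn gametes: WtN×2, Wtn×2, wtN×2, wtn×2
WwTtNn×WwttNn grid (8·8=64): WWTtNN=2 WWTtNn=4 WWTtnn=2 WWttNN=2 WWttNn=4 WWttnn=2 WwTtNN=4 WwTtNn=8 WwTtnn=4 WwttNN=4 WwttNn=8 Wwttnn=4 wwTtNN=2 wwTtNn=4 wwTtnn=2 wwttNN=2 wwttNn=4 wwttnn=2
wwttNn hits 4/64; gcd=4; 4÷4/64÷4 = 1/16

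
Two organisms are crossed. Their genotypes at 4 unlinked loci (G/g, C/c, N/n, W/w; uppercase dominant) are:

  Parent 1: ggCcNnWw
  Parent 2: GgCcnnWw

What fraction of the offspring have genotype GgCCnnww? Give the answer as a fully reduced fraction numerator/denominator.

ggCcNnWw gametes: gCNW×2, gCNw×2, gCnW×2, gCnw×2, gcNW×2, gcNw×2, gcnW×2, gcnw×2
GgCcnnWw gametes: GCnW×2, GCnw×2, GcnW×2, Gcnw×2, gCnW×2, gCnw×2, gcnW×2, gcnw×2
ggCcNnWw×GgCcnnWw grid (16·16=256): GgCCNnWW=4 GgCCNnWw=8 GgCCNnww=4 GgCCnnWW=4 GgCCnnWw=8 GgCCnnww=4 GgCcNnWW=8 GgCcNnWw=16 GgCcNnww=8 GgCcnnWW=8 GgCcnnWw=16 GgCcnnww=8 GgccNnWW=4 GgccNnWw=8 GgccNnww=4 GgccnnWW=4 GgccnnWw=8 Ggccnnww=4 ggCCNnWW=4 ggCCNnWw=8 ggCCNnww=4 ggCCnnWW=4 ggCCnnWw=8 ggCCnnww=4 ggCcNnWW=8 ggCcNnWw=16 ggCcNnww=8 ggCcnnWW=8 ggCcnnWw=16 ggCcnnww=8 ggccNnWW=4 ggccNnWw=8 ggccNnww=4 ggccnnWW=4 ggccnnWw=8 ggccnnww=4
GgCCnnww hits 4/256; gcd=4; 4÷4/256÷4 = 1/64

P(GgCCnnww) = 1/64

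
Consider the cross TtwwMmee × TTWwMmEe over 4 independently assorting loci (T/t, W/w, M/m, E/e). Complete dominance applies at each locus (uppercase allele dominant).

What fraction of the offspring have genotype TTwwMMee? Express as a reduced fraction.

TtwwMmee gametes: TwMe×4, Twme×4, twMe×4, twme×4
TTWwMmEe gametes: TWME×2, TWMe×2, TWmE×2, TWme×2, TwME×2, TwMe×2, TwmE×2, Twme×2
TtwwMmee×TTWwMmEe grid (16·16=256): TTWwMMEe=8 TTWwMMee=8 TTWwMmEe=16 TTWwMmee=16 TTWwmmEe=8 TTWwmmee=8 TTwwMMEe=8 TTwwMMee=8 TTwwMmEe=16 TTwwMmee=16 TTwwmmEe=8 TTwwmmee=8 TtWwMMEe=8 TtWwMMee=8 TtWwMmEe=16 TtWwMmee=16 TtWwmmEe=8 TtWwmmee=8 TtwwMMEe=8 TtwwMMee=8 TtwwMmEe=16 TtwwMmee=16 TtwwmmEe=8 Ttwwmmee=8
TTwwMMee hits 8/256; gcd=8; 8÷8/256÷8 = 1/32

P(TTwwMMee) = 1/32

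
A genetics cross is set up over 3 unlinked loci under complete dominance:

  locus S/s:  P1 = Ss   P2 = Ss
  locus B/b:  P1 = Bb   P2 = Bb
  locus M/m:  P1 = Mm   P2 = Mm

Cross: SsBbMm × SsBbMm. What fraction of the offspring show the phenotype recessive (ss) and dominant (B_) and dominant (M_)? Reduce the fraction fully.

P(ss B_ M_) = 9/64

SsBbMm gametes: SBM×1, SBm×1, SbM×1, Sbm×1, sBM×1, sBm×1, sbM×1, sbm×1
SsBbMm gametes: SBM×1, SBm×1, SbM×1, Sbm×1, sBM×1, sBm×1, sbM×1, sbm×1
SsBbMm×SsBbMm grid (8·8=64): SSBBMM=1 SSBBMm=2 SSBBmm=1 SSBbMM=2 SSBbMm=4 SSBbmm=2 SSbbMM=1 SSbbMm=2 SSbbmm=1 SsBBMM=2 SsBBMm=4 SsBBmm=2 SsBbMM=4 SsBbMm=8 SsBbmm=4 SsbbMM=2 SsbbMm=4 Ssbbmm=2 ssBBMM=1 ssBBMm=2 ssBBmm=1 ssBbMM=2 ssBbMm=4 ssBbmm=2 ssbbMM=1 ssbbMm=2 ssbbmm=1
ss B_ M_ hits 9/64; gcd=1; 9÷1/64÷1 = 9/64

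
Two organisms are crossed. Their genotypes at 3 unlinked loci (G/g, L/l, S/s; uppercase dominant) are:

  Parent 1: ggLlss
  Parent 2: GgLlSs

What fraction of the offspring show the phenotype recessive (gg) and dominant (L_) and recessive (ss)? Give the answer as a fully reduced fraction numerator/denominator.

ggLlss gametes: gLs×4, gls×4
GgLlSs gametes: GLS×1, GLs×1, GlS×1, Gls×1, gLS×1, gLs×1, glS×1, gls×1
ggLlss×GgLlSs grid (8·8=64): GgLLSs=4 GgLLss=4 GgLlSs=8 GgLlss=8 GgllSs=4 Ggllss=4 ggLLSs=4 ggLLss=4 ggLlSs=8 ggLlss=8 ggllSs=4 ggllss=4
gg L_ ss hits 12/64; gcd=4; 12÷4/64÷4 = 3/16

P(gg L_ ss) = 3/16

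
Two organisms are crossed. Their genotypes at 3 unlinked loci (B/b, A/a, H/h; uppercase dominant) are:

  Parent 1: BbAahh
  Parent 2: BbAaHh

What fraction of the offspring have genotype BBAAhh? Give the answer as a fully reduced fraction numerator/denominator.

P(BBAAhh) = 1/32

BbAahh gametes: BAh×2, Bah×2, bAh×2, bah×2
BbAaHh gametes: BAH×1, BAh×1, BaH×1, Bah×1, bAH×1, bAh×1, baH×1, bah×1
BbAahh×BbAaHh grid (8·8=64): BBAAHh=2 BBAAhh=2 BBAaHh=4 BBAahh=4 BBaaHh=2 BBaahh=2 BbAAHh=4 BbAAhh=4 BbAaHh=8 BbAahh=8 BbaaHh=4 Bbaahh=4 bbAAHh=2 bbAAhh=2 bbAaHh=4 bbAahh=4 bbaaHh=2 bbaahh=2
BBAAhh hits 2/64; gcd=2; 2÷2/64÷2 = 1/32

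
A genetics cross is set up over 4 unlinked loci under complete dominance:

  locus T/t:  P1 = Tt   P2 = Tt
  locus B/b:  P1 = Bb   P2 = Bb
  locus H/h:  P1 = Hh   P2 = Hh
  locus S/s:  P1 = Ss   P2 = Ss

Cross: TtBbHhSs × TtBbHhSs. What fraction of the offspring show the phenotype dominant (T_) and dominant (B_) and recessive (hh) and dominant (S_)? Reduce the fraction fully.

P(T_ B_ hh S_) = 27/256

TtBbHhSs gametes: TBHS×1, TBHs×1, TBhS×1, TBhs×1, TbHS×1, TbHs×1, TbhS×1, Tbhs×1, tBHS×1, tBHs×1, tBhS×1, tBhs×1, tbHS×1, tbHs×1, tbhS×1, tbhs×1
TtBbHhSs gametes: TBHS×1, TBHs×1, TBhS×1, TBhs×1, TbHS×1, TbHs×1, TbhS×1, Tbhs×1, tBHS×1, tBHs×1, tBhS×1, tBhs×1, tbHS×1, tbHs×1, tbhS×1, tbhs×1
TtBbHhSs×TtBbHhSs grid (16·16=256): TTBBHHSS=1 TTBBHHSs=2 TTBBHHss=1 TTBBHhSS=2 TTBBHhSs=4 TTBBHhss=2 TTBBhhSS=1 TTBBhhSs=2 TTBBhhss=1 TTBbHHSS=2 TTBbHHSs=4 TTBbHHss=2 TTBbHhSS=4 TTBbHhSs=8 TTBbHhss=4 TTBbhhSS=2 TTBbhhSs=4 TTBbhhss=2 TTbbHHSS=1 TTbbHHSs=2 TTbbHHss=1 TTbbHhSS=2 TTbbHhSs=4 TTbbHhss=2 TTbbhhSS=1 TTbbhhSs=2 TTbbhhss=1 TtBBHHSS=2 TtBBHHSs=4 TtBBHHss=2 TtBBHhSS=4 TtBBHhSs=8 TtBBHhss=4 TtBBhhSS=2 TtBBhhSs=4 TtBBhhss=2 TtBbHHSS=4 TtBbHHSs=8 TtBbHHss=4 TtBbHhSS=8 TtBbHhSs=16 TtBbHhss=8 TtBbhhSS=4 TtBbhhSs=8 TtBbhhss=4 TtbbHHSS=2 TtbbHHSs=4 TtbbHHss=2 TtbbHhSS=4 TtbbHhSs=8 TtbbHhss=4 TtbbhhSS=2 TtbbhhSs=4 Ttbbhhss=2 ttBBHHSS=1 ttBBHHSs=2 ttBBHHss=1 ttBBHhSS=2 ttBBHhSs=4 ttBBHhss=2 ttBBhhSS=1 ttBBhhSs=2 ttBBhhss=1 ttBbHHSS=2 ttBbHHSs=4 ttBbHHss=2 ttBbHhSS=4 ttBbHhSs=8 ttBbHhss=4 ttBbhhSS=2 ttBbhhSs=4 ttBbhhss=2 ttbbHHSS=1 ttbbHHSs=2 ttbbHHss=1 ttbbHhSS=2 ttbbHhSs=4 ttbbHhss=2 ttbbhhSS=1 ttbbhhSs=2 ttbbhhss=1
T_ B_ hh S_ hits 27/256; gcd=1; 27÷1/256÷1 = 27/256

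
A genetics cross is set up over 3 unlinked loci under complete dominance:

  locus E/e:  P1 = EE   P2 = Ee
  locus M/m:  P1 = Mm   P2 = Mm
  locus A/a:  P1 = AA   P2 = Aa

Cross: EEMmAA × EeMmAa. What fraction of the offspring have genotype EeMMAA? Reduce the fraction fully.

P(EeMMAA) = 1/16

EEMmAA gametes: EMA×4, EmA×4
EeMmAa gametes: EMA×1, EMa×1, EmA×1, Ema×1, eMA×1, eMa×1, emA×1, ema×1
EEMmAA×EeMmAa grid (8·8=64): EEMMAA=4 EEMMAa=4 EEMmAA=8 EEMmAa=8 EEmmAA=4 EEmmAa=4 EeMMAA=4 EeMMAa=4 EeMmAA=8 EeMmAa=8 EemmAA=4 EemmAa=4
EeMMAA hits 4/64; gcd=4; 4÷4/64÷4 = 1/16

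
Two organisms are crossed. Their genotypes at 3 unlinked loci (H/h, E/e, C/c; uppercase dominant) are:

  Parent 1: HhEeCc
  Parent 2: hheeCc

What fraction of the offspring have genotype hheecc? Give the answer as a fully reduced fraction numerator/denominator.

P(hheecc) = 1/16

HhEeCc gametes: HEC×1, HEc×1, HeC×1, Hec×1, hEC×1, hEc×1, heC×1, hec×1
hheeCc gametes: heC×4, hec×4
HhEeCc×hheeCc grid (8·8=64): HhEeCC=4 HhEeCc=8 HhEecc=4 HheeCC=4 HheeCc=8 Hheecc=4 hhEeCC=4 hhEeCc=8 hhEecc=4 hheeCC=4 hheeCc=8 hheecc=4
hheecc hits 4/64; gcd=4; 4÷4/64÷4 = 1/16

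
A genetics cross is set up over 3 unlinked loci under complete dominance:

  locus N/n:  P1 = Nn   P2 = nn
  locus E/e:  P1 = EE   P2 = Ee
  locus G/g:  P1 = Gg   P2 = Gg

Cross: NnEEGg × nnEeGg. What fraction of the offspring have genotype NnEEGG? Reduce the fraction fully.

NnEEGg gametes: NEG×2, NEg×2, nEG×2, nEg×2
nnEeGg gametes: nEG×2, nEg×2, neG×2, neg×2
NnEEGg×nnEeGg grid (8·8=64): NnEEGG=4 NnEEGg=8 NnEEgg=4 NnEeGG=4 NnEeGg=8 NnEegg=4 nnEEGG=4 nnEEGg=8 nnEEgg=4 nnEeGG=4 nnEeGg=8 nnEegg=4
NnEEGG hits 4/64; gcd=4; 4÷4/64÷4 = 1/16

P(NnEEGG) = 1/16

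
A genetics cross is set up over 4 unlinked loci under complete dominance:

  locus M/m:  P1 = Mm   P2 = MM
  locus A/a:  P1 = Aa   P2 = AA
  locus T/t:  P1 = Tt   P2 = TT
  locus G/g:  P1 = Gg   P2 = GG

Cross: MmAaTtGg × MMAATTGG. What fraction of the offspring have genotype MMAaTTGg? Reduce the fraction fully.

MmAaTtGg gametes: MATG×1, MATg×1, MAtG×1, MAtg×1, MaTG×1, MaTg×1, MatG×1, Matg×1, mATG×1, mATg×1, mAtG×1, mAtg×1, maTG×1, maTg×1, matG×1, matg×1
MMAATTGG gametes: MATG×16
MmAaTtGg×MMAATTGG grid (16·16=256): MMAATTGG=16 MMAATTGg=16 MMAATtGG=16 MMAATtGg=16 MMAaTTGG=16 MMAaTTGg=16 MMAaTtGG=16 MMAaTtGg=16 MmAATTGG=16 MmAATTGg=16 MmAATtGG=16 MmAATtGg=16 MmAaTTGG=16 MmAaTTGg=16 MmAaTtGG=16 MmAaTtGg=16
MMAaTTGg hits 16/256; gcd=16; 16÷16/256÷16 = 1/16

P(MMAaTTGg) = 1/16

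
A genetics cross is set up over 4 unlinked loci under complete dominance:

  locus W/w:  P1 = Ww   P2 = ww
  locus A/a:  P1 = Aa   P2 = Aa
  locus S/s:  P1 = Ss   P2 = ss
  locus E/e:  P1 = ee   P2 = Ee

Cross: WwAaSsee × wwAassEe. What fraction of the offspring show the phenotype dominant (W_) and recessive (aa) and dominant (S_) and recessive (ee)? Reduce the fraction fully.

P(W_ aa S_ ee) = 1/32

WwAaSsee gametes: WASe×2, WAse×2, WaSe×2, Wase×2, wASe×2, wAse×2, waSe×2, wase×2
wwAassEe gametes: wAsE×4, wAse×4, wasE×4, wase×4
WwAaSsee×wwAassEe grid (16·16=256): WwAASsEe=8 WwAASsee=8 WwAAssEe=8 WwAAssee=8 WwAaSsEe=16 WwAaSsee=16 WwAassEe=16 WwAassee=16 WwaaSsEe=8 WwaaSsee=8 WwaassEe=8 Wwaassee=8 wwAASsEe=8 wwAASsee=8 wwAAssEe=8 wwAAssee=8 wwAaSsEe=16 wwAaSsee=16 wwAassEe=16 wwAassee=16 wwaaSsEe=8 wwaaSsee=8 wwaassEe=8 wwaassee=8
W_ aa S_ ee hits 8/256; gcd=8; 8÷8/256÷8 = 1/32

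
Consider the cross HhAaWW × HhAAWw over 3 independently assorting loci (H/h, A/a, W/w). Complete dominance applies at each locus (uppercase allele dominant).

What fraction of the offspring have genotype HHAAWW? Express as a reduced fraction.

P(HHAAWW) = 1/16

HhAaWW gametes: HAW×2, HaW×2, hAW×2, haW×2
HhAAWw gametes: HAW×2, HAw×2, hAW×2, hAw×2
HhAaWW×HhAAWw grid (8·8=64): HHAAWW=4 HHAAWw=4 HHAaWW=4 HHAaWw=4 HhAAWW=8 HhAAWw=8 HhAaWW=8 HhAaWw=8 hhAAWW=4 hhAAWw=4 hhAaWW=4 hhAaWw=4
HHAAWW hits 4/64; gcd=4; 4÷4/64÷4 = 1/16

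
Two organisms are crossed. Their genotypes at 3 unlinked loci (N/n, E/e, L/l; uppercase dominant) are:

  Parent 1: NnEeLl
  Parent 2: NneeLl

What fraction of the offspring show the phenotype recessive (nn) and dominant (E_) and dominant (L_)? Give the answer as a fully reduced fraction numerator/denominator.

NnEeLl gametes: NEL×1, NEl×1, NeL×1, Nel×1, nEL×1, nEl×1, neL×1, nel×1
NneeLl gametes: NeL×2, Nel×2, neL×2, nel×2
NnEeLl×NneeLl grid (8·8=64): NNEeLL=2 NNEeLl=4 NNEell=2 NNeeLL=2 NNeeLl=4 NNeell=2 NnEeLL=4 NnEeLl=8 NnEell=4 NneeLL=4 NneeLl=8 Nneell=4 nnEeLL=2 nnEeLl=4 nnEell=2 nneeLL=2 nneeLl=4 nneell=2
nn E_ L_ hits 6/64; gcd=2; 6÷2/64÷2 = 3/32

P(nn E_ L_) = 3/32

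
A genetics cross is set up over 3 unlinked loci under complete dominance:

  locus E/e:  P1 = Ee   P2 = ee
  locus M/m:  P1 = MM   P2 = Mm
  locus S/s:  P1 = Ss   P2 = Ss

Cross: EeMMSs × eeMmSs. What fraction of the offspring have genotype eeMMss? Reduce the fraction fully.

EeMMSs gametes: EMS×2, EMs×2, eMS×2, eMs×2
eeMmSs gametes: eMS×2, eMs×2, emS×2, ems×2
EeMMSs×eeMmSs grid (8·8=64): EeMMSS=4 EeMMSs=8 EeMMss=4 EeMmSS=4 EeMmSs=8 EeMmss=4 eeMMSS=4 eeMMSs=8 eeMMss=4 eeMmSS=4 eeMmSs=8 eeMmss=4
eeMMss hits 4/64; gcd=4; 4÷4/64÷4 = 1/16

P(eeMMss) = 1/16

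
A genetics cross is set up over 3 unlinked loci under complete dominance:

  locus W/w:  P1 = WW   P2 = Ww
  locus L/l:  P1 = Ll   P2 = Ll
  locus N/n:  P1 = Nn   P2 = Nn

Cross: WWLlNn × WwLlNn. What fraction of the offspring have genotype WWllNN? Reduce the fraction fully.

P(WWllNN) = 1/32

WWLlNn gametes: WLN×2, WLn×2, WlN×2, Wln×2
WwLlNn gametes: WLN×1, WLn×1, WlN×1, Wln×1, wLN×1, wLn×1, wlN×1, wln×1
WWLlNn×WwLlNn grid (8·8=64): WWLLNN=2 WWLLNn=4 WWLLnn=2 WWLlNN=4 WWLlNn=8 WWLlnn=4 WWllNN=2 WWllNn=4 WWllnn=2 WwLLNN=2 WwLLNn=4 WwLLnn=2 WwLlNN=4 WwLlNn=8 WwLlnn=4 WwllNN=2 WwllNn=4 Wwllnn=2
WWllNN hits 2/64; gcd=2; 2÷2/64÷2 = 1/32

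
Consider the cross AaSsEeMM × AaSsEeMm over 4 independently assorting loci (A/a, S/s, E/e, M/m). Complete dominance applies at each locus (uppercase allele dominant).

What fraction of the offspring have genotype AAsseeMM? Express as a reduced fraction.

P(AAsseeMM) = 1/128

AaSsEeMM gametes: ASEM×2, ASeM×2, AsEM×2, AseM×2, aSEM×2, aSeM×2, asEM×2, aseM×2
AaSsEeMm gametes: ASEM×1, ASEm×1, ASeM×1, ASem×1, AsEM×1, AsEm×1, AseM×1, Asem×1, aSEM×1, aSEm×1, aSeM×1, aSem×1, asEM×1, asEm×1, aseM×1, asem×1
AaSsEeMM×AaSsEeMm grid (16·16=256): AASSEEMM=2 AASSEEMm=2 AASSEeMM=4 AASSEeMm=4 AASSeeMM=2 AASSeeMm=2 AASsEEMM=4 AASsEEMm=4 AASsEeMM=8 AASsEeMm=8 AASseeMM=4 AASseeMm=4 AAssEEMM=2 AAssEEMm=2 AAssEeMM=4 AAssEeMm=4 AAsseeMM=2 AAsseeMm=2 AaSSEEMM=4 AaSSEEMm=4 AaSSEeMM=8 AaSSEeMm=8 AaSSeeMM=4 AaSSeeMm=4 AaSsEEMM=8 AaSsEEMm=8 AaSsEeMM=16 AaSsEeMm=16 AaSseeMM=8 AaSseeMm=8 AassEEMM=4 AassEEMm=4 AassEeMM=8 AassEeMm=8 AasseeMM=4 AasseeMm=4 aaSSEEMM=2 aaSSEEMm=2 aaSSEeMM=4 aaSSEeMm=4 aaSSeeMM=2 aaSSeeMm=2 aaSsEEMM=4 aaSsEEMm=4 aaSsEeMM=8 aaSsEeMm=8 aaSseeMM=4 aaSseeMm=4 aassEEMM=2 aassEEMm=2 aassEeMM=4 aassEeMm=4 aasseeMM=2 aasseeMm=2
AAsseeMM hits 2/256; gcd=2; 2÷2/256÷2 = 1/128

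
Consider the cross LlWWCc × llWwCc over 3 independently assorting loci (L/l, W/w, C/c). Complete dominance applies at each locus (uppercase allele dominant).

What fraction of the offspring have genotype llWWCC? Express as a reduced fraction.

LlWWCc gametes: LWC×2, LWc×2, lWC×2, lWc×2
llWwCc gametes: lWC×2, lWc×2, lwC×2, lwc×2
LlWWCc×llWwCc grid (8·8=64): LlWWCC=4 LlWWCc=8 LlWWcc=4 LlWwCC=4 LlWwCc=8 LlWwcc=4 llWWCC=4 llWWCc=8 llWWcc=4 llWwCC=4 llWwCc=8 llWwcc=4
llWWCC hits 4/64; gcd=4; 4÷4/64÷4 = 1/16

P(llWWCC) = 1/16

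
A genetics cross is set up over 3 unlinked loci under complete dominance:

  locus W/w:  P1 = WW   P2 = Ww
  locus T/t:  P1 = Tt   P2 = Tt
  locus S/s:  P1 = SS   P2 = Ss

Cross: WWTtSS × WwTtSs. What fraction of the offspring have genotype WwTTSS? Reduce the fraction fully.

WWTtSS gametes: WTS×4, WtS×4
WwTtSs gametes: WTS×1, WTs×1, WtS×1, Wts×1, wTS×1, wTs×1, wtS×1, wts×1
WWTtSS×WwTtSs grid (8·8=64): WWTTSS=4 WWTTSs=4 WWTtSS=8 WWTtSs=8 WWttSS=4 WWttSs=4 WwTTSS=4 WwTTSs=4 WwTtSS=8 WwTtSs=8 WwttSS=4 WwttSs=4
WwTTSS hits 4/64; gcd=4; 4÷4/64÷4 = 1/16

P(WwTTSS) = 1/16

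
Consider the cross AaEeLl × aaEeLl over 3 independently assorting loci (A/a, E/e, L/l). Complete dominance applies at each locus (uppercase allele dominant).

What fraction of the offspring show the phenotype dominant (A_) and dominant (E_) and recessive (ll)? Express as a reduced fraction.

AaEeLl gametes: AEL×1, AEl×1, AeL×1, Ael×1, aEL×1, aEl×1, aeL×1, ael×1
aaEeLl gametes: aEL×2, aEl×2, aeL×2, ael×2
AaEeLl×aaEeLl grid (8·8=64): AaEELL=2 AaEELl=4 AaEEll=2 AaEeLL=4 AaEeLl=8 AaEell=4 AaeeLL=2 AaeeLl=4 Aaeell=2 aaEELL=2 aaEELl=4 aaEEll=2 aaEeLL=4 aaEeLl=8 aaEell=4 aaeeLL=2 aaeeLl=4 aaeell=2
A_ E_ ll hits 6/64; gcd=2; 6÷2/64÷2 = 3/32

P(A_ E_ ll) = 3/32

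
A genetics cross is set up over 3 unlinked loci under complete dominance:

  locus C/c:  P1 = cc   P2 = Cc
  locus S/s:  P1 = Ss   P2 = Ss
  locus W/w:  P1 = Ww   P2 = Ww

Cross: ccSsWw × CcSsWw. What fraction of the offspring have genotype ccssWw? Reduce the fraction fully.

ccSsWw gametes: cSW×2, cSw×2, csW×2, csw×2
CcSsWw gametes: CSW×1, CSw×1, CsW×1, Csw×1, cSW×1, cSw×1, csW×1, csw×1
ccSsWw×CcSsWw grid (8·8=64): CcSSWW=2 CcSSWw=4 CcSSww=2 CcSsWW=4 CcSsWw=8 CcSsww=4 CcssWW=2 CcssWw=4 Ccssww=2 ccSSWW=2 ccSSWw=4 ccSSww=2 ccSsWW=4 ccSsWw=8 ccSsww=4 ccssWW=2 ccssWw=4 ccssww=2
ccssWw hits 4/64; gcd=4; 4÷4/64÷4 = 1/16

P(ccssWw) = 1/16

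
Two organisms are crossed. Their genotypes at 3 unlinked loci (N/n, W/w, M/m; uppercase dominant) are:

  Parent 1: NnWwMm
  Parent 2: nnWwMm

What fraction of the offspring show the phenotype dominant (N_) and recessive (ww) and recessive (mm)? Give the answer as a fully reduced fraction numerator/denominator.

NnWwMm gametes: NWM×1, NWm×1, NwM×1, Nwm×1, nWM×1, nWm×1, nwM×1, nwm×1
nnWwMm gametes: nWM×2, nWm×2, nwM×2, nwm×2
NnWwMm×nnWwMm grid (8·8=64): NnWWMM=2 NnWWMm=4 NnWWmm=2 NnWwMM=4 NnWwMm=8 NnWwmm=4 NnwwMM=2 NnwwMm=4 Nnwwmm=2 nnWWMM=2 nnWWMm=4 nnWWmm=2 nnWwMM=4 nnWwMm=8 nnWwmm=4 nnwwMM=2 nnwwMm=4 nnwwmm=2
N_ ww mm hits 2/64; gcd=2; 2÷2/64÷2 = 1/32

P(N_ ww mm) = 1/32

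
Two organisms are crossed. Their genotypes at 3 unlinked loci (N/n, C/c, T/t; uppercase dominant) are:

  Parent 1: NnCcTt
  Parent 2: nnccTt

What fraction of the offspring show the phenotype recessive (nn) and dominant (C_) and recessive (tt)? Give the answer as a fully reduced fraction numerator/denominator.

NnCcTt gametes: NCT×1, NCt×1, NcT×1, Nct×1, nCT×1, nCt×1, ncT×1, nct×1
nnccTt gametes: ncT×4, nct×4
NnCcTt×nnccTt grid (8·8=64): NnCcTT=4 NnCcTt=8 NnCctt=4 NnccTT=4 NnccTt=8 Nncctt=4 nnCcTT=4 nnCcTt=8 nnCctt=4 nnccTT=4 nnccTt=8 nncctt=4
nn C_ tt hits 4/64; gcd=4; 4÷4/64÷4 = 1/16

P(nn C_ tt) = 1/16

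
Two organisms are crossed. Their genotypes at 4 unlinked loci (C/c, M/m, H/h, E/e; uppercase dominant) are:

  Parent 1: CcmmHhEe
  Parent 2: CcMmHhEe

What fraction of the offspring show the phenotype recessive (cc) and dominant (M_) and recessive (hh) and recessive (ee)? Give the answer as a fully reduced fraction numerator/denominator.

P(cc M_ hh ee) = 1/128

CcmmHhEe gametes: CmHE×2, CmHe×2, CmhE×2, Cmhe×2, cmHE×2, cmHe×2, cmhE×2, cmhe×2
CcMmHhEe gametes: CMHE×1, CMHe×1, CMhE×1, CMhe×1, CmHE×1, CmHe×1, CmhE×1, Cmhe×1, cMHE×1, cMHe×1, cMhE×1, cMhe×1, cmHE×1, cmHe×1, cmhE×1, cmhe×1
CcmmHhEe×CcMmHhEe grid (16·16=256): CCMmHHEE=2 CCMmHHEe=4 CCMmHHee=2 CCMmHhEE=4 CCMmHhEe=8 CCMmHhee=4 CCMmhhEE=2 CCMmhhEe=4 CCMmhhee=2 CCmmHHEE=2 CCmmHHEe=4 CCmmHHee=2 CCmmHhEE=4 CCmmHhEe=8 CCmmHhee=4 CCmmhhEE=2 CCmmhhEe=4 CCmmhhee=2 CcMmHHEE=4 CcMmHHEe=8 CcMmHHee=4 CcMmHhEE=8 CcMmHhEe=16 CcMmHhee=8 CcMmhhEE=4 CcMmhhEe=8 CcMmhhee=4 CcmmHHEE=4 CcmmHHEe=8 CcmmHHee=4 CcmmHhEE=8 CcmmHhEe=16 CcmmHhee=8 CcmmhhEE=4 CcmmhhEe=8 Ccmmhhee=4 ccMmHHEE=2 ccMmHHEe=4 ccMmHHee=2 ccMmHhEE=4 ccMmHhEe=8 ccMmHhee=4 ccMmhhEE=2 ccMmhhEe=4 ccMmhhee=2 ccmmHHEE=2 ccmmHHEe=4 ccmmHHee=2 ccmmHhEE=4 ccmmHhEe=8 ccmmHhee=4 ccmmhhEE=2 ccmmhhEe=4 ccmmhhee=2
cc M_ hh ee hits 2/256; gcd=2; 2÷2/256÷2 = 1/128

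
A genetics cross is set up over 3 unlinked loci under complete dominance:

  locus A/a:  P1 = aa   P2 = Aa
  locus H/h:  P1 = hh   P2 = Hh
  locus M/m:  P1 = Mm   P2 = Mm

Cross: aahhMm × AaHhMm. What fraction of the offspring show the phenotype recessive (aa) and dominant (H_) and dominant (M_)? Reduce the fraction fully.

P(aa H_ M_) = 3/16

aahhMm gametes: ahM×4, ahm×4
AaHhMm gametes: AHM×1, AHm×1, AhM×1, Ahm×1, aHM×1, aHm×1, ahM×1, ahm×1
aahhMm×AaHhMm grid (8·8=64): AaHhMM=4 AaHhMm=8 AaHhmm=4 AahhMM=4 AahhMm=8 Aahhmm=4 aaHhMM=4 aaHhMm=8 aaHhmm=4 aahhMM=4 aahhMm=8 aahhmm=4
aa H_ M_ hits 12/64; gcd=4; 12÷4/64÷4 = 3/16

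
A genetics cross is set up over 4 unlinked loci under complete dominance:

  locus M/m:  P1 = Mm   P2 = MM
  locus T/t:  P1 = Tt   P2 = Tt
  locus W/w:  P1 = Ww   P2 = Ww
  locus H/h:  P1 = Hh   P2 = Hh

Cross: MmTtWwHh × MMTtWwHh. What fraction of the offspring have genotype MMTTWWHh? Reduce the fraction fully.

MmTtWwHh gametes: MTWH×1, MTWh×1, MTwH×1, MTwh×1, MtWH×1, MtWh×1, MtwH×1, Mtwh×1, mTWH×1, mTWh×1, mTwH×1, mTwh×1, mtWH×1, mtWh×1, mtwH×1, mtwh×1
MMTtWwHh gametes: MTWH×2, MTWh×2, MTwH×2, MTwh×2, MtWH×2, MtWh×2, MtwH×2, Mtwh×2
MmTtWwHh×MMTtWwHh grid (16·16=256): MMTTWWHH=2 MMTTWWHh=4 MMTTWWhh=2 MMTTWwHH=4 MMTTWwHh=8 MMTTWwhh=4 MMTTwwHH=2 MMTTwwHh=4 MMTTwwhh=2 MMTtWWHH=4 MMTtWWHh=8 MMTtWWhh=4 MMTtWwHH=8 MMTtWwHh=16 MMTtWwhh=8 MMTtwwHH=4 MMTtwwHh=8 MMTtwwhh=4 MMttWWHH=2 MMttWWHh=4 MMttWWhh=2 MMttWwHH=4 MMttWwHh=8 MMttWwhh=4 MMttwwHH=2 MMttwwHh=4 MMttwwhh=2 MmTTWWHH=2 MmTTWWHh=4 MmTTWWhh=2 MmTTWwHH=4 MmTTWwHh=8 MmTTWwhh=4 MmTTwwHH=2 MmTTwwHh=4 MmTTwwhh=2 MmTtWWHH=4 MmTtWWHh=8 MmTtWWhh=4 MmTtWwHH=8 MmTtWwHh=16 MmTtWwhh=8 MmTtwwHH=4 MmTtwwHh=8 MmTtwwhh=4 MmttWWHH=2 MmttWWHh=4 MmttWWhh=2 MmttWwHH=4 MmttWwHh=8 MmttWwhh=4 MmttwwHH=2 MmttwwHh=4 Mmttwwhh=2
MMTTWWHh hits 4/256; gcd=4; 4÷4/256÷4 = 1/64

P(MMTTWWHh) = 1/64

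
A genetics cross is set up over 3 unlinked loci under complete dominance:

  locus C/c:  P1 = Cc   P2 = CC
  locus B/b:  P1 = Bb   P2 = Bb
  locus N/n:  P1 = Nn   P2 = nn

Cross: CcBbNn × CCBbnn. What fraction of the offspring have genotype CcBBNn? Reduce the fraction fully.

P(CcBBNn) = 1/16

CcBbNn gametes: CBN×1, CBn×1, CbN×1, Cbn×1, cBN×1, cBn×1, cbN×1, cbn×1
CCBbnn gametes: CBn×4, Cbn×4
CcBbNn×CCBbnn grid (8·8=64): CCBBNn=4 CCBBnn=4 CCBbNn=8 CCBbnn=8 CCbbNn=4 CCbbnn=4 CcBBNn=4 CcBBnn=4 CcBbNn=8 CcBbnn=8 CcbbNn=4 Ccbbnn=4
CcBBNn hits 4/64; gcd=4; 4÷4/64÷4 = 1/16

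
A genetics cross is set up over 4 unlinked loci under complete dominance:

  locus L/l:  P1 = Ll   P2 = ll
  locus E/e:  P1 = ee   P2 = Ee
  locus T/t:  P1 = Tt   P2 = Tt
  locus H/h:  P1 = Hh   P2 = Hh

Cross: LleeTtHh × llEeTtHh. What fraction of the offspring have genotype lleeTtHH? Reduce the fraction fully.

P(lleeTtHH) = 1/32

LleeTtHh gametes: LeTH×2, LeTh×2, LetH×2, Leth×2, leTH×2, leTh×2, letH×2, leth×2
llEeTtHh gametes: lETH×2, lETh×2, lEtH×2, lEth×2, leTH×2, leTh×2, letH×2, leth×2
LleeTtHh×llEeTtHh grid (16·16=256): LlEeTTHH=4 LlEeTTHh=8 LlEeTThh=4 LlEeTtHH=8 LlEeTtHh=16 LlEeTthh=8 LlEettHH=4 LlEettHh=8 LlEetthh=4 LleeTTHH=4 LleeTTHh=8 LleeTThh=4 LleeTtHH=8 LleeTtHh=16 LleeTthh=8 LleettHH=4 LleettHh=8 Lleetthh=4 llEeTTHH=4 llEeTTHh=8 llEeTThh=4 llEeTtHH=8 llEeTtHh=16 llEeTthh=8 llEettHH=4 llEettHh=8 llEetthh=4 lleeTTHH=4 lleeTTHh=8 lleeTThh=4 lleeTtHH=8 lleeTtHh=16 lleeTthh=8 lleettHH=4 lleettHh=8 lleetthh=4
lleeTtHH hits 8/256; gcd=8; 8÷8/256÷8 = 1/32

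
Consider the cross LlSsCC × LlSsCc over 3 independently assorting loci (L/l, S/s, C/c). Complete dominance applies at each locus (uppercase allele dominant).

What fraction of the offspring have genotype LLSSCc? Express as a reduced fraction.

P(LLSSCc) = 1/32

LlSsCC gametes: LSC×2, LsC×2, lSC×2, lsC×2
LlSsCc gametes: LSC×1, LSc×1, LsC×1, Lsc×1, lSC×1, lSc×1, lsC×1, lsc×1
LlSsCC×LlSsCc grid (8·8=64): LLSSCC=2 LLSSCc=2 LLSsCC=4 LLSsCc=4 LLssCC=2 LLssCc=2 LlSSCC=4 LlSSCc=4 LlSsCC=8 LlSsCc=8 LlssCC=4 LlssCc=4 llSSCC=2 llSSCc=2 llSsCC=4 llSsCc=4 llssCC=2 llssCc=2
LLSSCc hits 2/64; gcd=2; 2÷2/64÷2 = 1/32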